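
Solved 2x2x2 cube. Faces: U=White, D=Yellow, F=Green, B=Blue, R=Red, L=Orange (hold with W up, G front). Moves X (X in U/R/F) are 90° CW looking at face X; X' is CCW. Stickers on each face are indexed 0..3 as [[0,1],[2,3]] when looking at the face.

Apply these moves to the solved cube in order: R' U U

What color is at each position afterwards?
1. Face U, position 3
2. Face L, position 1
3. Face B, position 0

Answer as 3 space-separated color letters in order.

After move 1 (R'): R=RRRR U=WBWB F=GWGW D=YGYG B=YBYB
After move 2 (U): U=WWBB F=RRGW R=YBRR B=OOYB L=GWOO
After move 3 (U): U=BWBW F=YBGW R=OORR B=GWYB L=RROO
Query 1: U[3] = W
Query 2: L[1] = R
Query 3: B[0] = G

Answer: W R G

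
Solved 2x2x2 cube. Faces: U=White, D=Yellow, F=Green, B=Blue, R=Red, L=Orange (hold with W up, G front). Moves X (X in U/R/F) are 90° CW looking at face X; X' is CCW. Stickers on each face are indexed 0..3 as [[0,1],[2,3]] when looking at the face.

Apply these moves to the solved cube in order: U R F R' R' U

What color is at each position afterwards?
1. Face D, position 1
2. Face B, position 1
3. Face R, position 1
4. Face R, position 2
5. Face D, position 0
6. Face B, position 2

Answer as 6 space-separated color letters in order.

Answer: R Y O B R R

Derivation:
After move 1 (U): U=WWWW F=RRGG R=BBRR B=OOBB L=GGOO
After move 2 (R): R=RBRB U=WRWG F=RYGY D=YBYO B=WOWB
After move 3 (F): F=GRYY U=WROG R=WBGB D=RRYO L=GYOB
After move 4 (R'): R=BBWG U=WWOW F=GRYG D=RRYY B=OORB
After move 5 (R'): R=BGBW U=WROO F=GWYW D=RRYG B=YORB
After move 6 (U): U=OWOR F=BGYW R=YOBW B=GYRB L=GWOB
Query 1: D[1] = R
Query 2: B[1] = Y
Query 3: R[1] = O
Query 4: R[2] = B
Query 5: D[0] = R
Query 6: B[2] = R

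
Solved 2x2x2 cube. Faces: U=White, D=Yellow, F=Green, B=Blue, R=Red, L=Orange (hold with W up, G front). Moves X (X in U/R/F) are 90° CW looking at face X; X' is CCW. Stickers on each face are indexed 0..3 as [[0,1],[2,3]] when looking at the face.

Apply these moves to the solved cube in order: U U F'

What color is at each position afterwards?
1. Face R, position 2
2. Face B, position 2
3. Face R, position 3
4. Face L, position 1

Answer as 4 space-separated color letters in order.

After move 1 (U): U=WWWW F=RRGG R=BBRR B=OOBB L=GGOO
After move 2 (U): U=WWWW F=BBGG R=OORR B=GGBB L=RROO
After move 3 (F'): F=BGBG U=WWOR R=YOYR D=ROYY L=RWOW
Query 1: R[2] = Y
Query 2: B[2] = B
Query 3: R[3] = R
Query 4: L[1] = W

Answer: Y B R W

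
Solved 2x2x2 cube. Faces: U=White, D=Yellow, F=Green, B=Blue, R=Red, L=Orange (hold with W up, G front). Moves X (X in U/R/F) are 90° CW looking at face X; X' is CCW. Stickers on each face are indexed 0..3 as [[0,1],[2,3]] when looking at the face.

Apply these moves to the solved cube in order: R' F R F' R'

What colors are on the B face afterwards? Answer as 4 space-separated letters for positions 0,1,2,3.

After move 1 (R'): R=RRRR U=WBWB F=GWGW D=YGYG B=YBYB
After move 2 (F): F=GGWW U=WBOO R=WRBR D=RRYG L=OYOG
After move 3 (R): R=BWRR U=WGOW F=GRWG D=RYYY B=OBBB
After move 4 (F'): F=RGGW U=WGBR R=YWRR D=YGYY L=OWOO
After move 5 (R'): R=WRYR U=WBBO F=RGGR D=YGYW B=YBGB
Query: B face = YBGB

Answer: Y B G B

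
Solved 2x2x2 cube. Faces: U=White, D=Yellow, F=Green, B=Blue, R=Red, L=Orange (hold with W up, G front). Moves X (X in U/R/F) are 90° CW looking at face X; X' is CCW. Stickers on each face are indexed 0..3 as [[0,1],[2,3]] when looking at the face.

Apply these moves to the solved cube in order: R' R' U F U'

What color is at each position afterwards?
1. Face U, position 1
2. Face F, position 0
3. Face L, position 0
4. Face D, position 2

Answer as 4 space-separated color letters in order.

Answer: B G O Y

Derivation:
After move 1 (R'): R=RRRR U=WBWB F=GWGW D=YGYG B=YBYB
After move 2 (R'): R=RRRR U=WYWY F=GBGB D=YWYW B=GBGB
After move 3 (U): U=WWYY F=RRGB R=GBRR B=OOGB L=GBOO
After move 4 (F): F=GRBR U=WWOB R=YBYR D=RGYW L=GYOW
After move 5 (U'): U=WBWO F=GYBR R=GRYR B=YBGB L=OOOW
Query 1: U[1] = B
Query 2: F[0] = G
Query 3: L[0] = O
Query 4: D[2] = Y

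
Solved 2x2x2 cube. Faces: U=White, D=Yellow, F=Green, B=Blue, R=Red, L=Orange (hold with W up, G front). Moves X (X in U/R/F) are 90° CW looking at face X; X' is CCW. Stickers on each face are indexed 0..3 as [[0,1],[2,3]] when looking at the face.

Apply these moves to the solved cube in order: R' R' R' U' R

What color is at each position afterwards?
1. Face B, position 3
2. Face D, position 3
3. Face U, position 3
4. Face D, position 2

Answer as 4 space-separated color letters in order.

Answer: B R Y Y

Derivation:
After move 1 (R'): R=RRRR U=WBWB F=GWGW D=YGYG B=YBYB
After move 2 (R'): R=RRRR U=WYWY F=GBGB D=YWYW B=GBGB
After move 3 (R'): R=RRRR U=WGWG F=GYGY D=YBYB B=WBWB
After move 4 (U'): U=GGWW F=OOGY R=GYRR B=RRWB L=WBOO
After move 5 (R): R=RGRY U=GOWY F=OBGB D=YWYR B=WRGB
Query 1: B[3] = B
Query 2: D[3] = R
Query 3: U[3] = Y
Query 4: D[2] = Y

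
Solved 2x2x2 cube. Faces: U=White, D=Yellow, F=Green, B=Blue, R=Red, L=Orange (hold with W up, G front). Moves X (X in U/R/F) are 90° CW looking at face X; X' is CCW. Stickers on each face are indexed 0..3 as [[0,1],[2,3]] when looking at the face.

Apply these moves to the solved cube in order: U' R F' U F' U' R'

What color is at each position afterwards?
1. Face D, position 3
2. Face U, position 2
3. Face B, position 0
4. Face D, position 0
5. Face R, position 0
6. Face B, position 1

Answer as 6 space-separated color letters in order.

After move 1 (U'): U=WWWW F=OOGG R=GGRR B=RRBB L=BBOO
After move 2 (R): R=RGRG U=WOWG F=OYGY D=YBYR B=WRWB
After move 3 (F'): F=YYOG U=WORR R=BGYG D=BOYR L=BGOW
After move 4 (U): U=RWRO F=BGOG R=WRYG B=BGWB L=YYOW
After move 5 (F'): F=GGBO U=RWWY R=ORBG D=YWYR L=YOOR
After move 6 (U'): U=WYRW F=YOBO R=GGBG B=ORWB L=BGOR
After move 7 (R'): R=GGGB U=WWRO F=YYBW D=YOYO B=RRWB
Query 1: D[3] = O
Query 2: U[2] = R
Query 3: B[0] = R
Query 4: D[0] = Y
Query 5: R[0] = G
Query 6: B[1] = R

Answer: O R R Y G R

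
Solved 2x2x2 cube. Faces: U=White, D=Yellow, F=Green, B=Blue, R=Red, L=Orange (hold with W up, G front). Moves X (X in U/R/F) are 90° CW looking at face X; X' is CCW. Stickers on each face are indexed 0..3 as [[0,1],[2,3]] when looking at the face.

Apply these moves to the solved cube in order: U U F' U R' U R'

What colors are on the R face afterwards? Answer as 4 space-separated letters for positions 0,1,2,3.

After move 1 (U): U=WWWW F=RRGG R=BBRR B=OOBB L=GGOO
After move 2 (U): U=WWWW F=BBGG R=OORR B=GGBB L=RROO
After move 3 (F'): F=BGBG U=WWOR R=YOYR D=ROYY L=RWOW
After move 4 (U): U=OWRW F=YOBG R=GGYR B=RWBB L=BGOW
After move 5 (R'): R=GRGY U=OBRR F=YWBW D=ROYG B=YWOB
After move 6 (U): U=RORB F=GRBW R=YWGY B=BGOB L=YWOW
After move 7 (R'): R=WYYG U=RORB F=GOBB D=RRYW B=GGOB
Query: R face = WYYG

Answer: W Y Y G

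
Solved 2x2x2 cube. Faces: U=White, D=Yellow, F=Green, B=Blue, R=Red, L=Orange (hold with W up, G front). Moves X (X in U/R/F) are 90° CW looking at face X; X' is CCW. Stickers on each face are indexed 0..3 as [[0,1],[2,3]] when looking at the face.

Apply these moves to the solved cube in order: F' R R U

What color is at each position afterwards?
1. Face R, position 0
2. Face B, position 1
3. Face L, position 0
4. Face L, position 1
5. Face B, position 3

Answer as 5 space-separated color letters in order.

After move 1 (F'): F=GGGG U=WWRR R=YRYR D=OOYY L=OWOW
After move 2 (R): R=YYRR U=WGRG F=GOGY D=OBYB B=RBWB
After move 3 (R): R=RYRY U=WORY F=GBGB D=OWYR B=GBGB
After move 4 (U): U=RWYO F=RYGB R=GBRY B=OWGB L=GBOW
Query 1: R[0] = G
Query 2: B[1] = W
Query 3: L[0] = G
Query 4: L[1] = B
Query 5: B[3] = B

Answer: G W G B B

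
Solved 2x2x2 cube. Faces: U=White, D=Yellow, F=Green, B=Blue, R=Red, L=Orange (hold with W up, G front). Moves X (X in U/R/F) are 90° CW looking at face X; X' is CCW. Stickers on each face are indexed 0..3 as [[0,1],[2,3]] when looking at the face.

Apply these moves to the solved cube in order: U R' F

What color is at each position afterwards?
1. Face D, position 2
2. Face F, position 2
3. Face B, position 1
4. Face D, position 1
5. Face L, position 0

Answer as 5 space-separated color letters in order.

After move 1 (U): U=WWWW F=RRGG R=BBRR B=OOBB L=GGOO
After move 2 (R'): R=BRBR U=WBWO F=RWGW D=YRYG B=YOYB
After move 3 (F): F=GRWW U=WBOG R=WROR D=BBYG L=GYOR
Query 1: D[2] = Y
Query 2: F[2] = W
Query 3: B[1] = O
Query 4: D[1] = B
Query 5: L[0] = G

Answer: Y W O B G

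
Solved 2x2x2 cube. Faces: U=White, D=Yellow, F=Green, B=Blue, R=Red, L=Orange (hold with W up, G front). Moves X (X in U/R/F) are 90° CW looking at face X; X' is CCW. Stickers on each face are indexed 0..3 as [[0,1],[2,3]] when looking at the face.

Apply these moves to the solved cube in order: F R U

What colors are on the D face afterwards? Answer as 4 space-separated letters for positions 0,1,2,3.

Answer: R B Y B

Derivation:
After move 1 (F): F=GGGG U=WWOO R=WRWR D=RRYY L=OYOY
After move 2 (R): R=WWRR U=WGOG F=GRGY D=RBYB B=OBWB
After move 3 (U): U=OWGG F=WWGY R=OBRR B=OYWB L=GROY
Query: D face = RBYB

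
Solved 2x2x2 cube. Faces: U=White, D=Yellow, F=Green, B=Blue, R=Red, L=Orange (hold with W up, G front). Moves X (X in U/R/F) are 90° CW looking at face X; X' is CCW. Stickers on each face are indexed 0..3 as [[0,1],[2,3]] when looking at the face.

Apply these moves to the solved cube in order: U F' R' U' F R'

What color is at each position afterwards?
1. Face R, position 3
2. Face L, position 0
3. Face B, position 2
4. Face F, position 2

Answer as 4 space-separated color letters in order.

After move 1 (U): U=WWWW F=RRGG R=BBRR B=OOBB L=GGOO
After move 2 (F'): F=RGRG U=WWBR R=YBYR D=GOYY L=GWOW
After move 3 (R'): R=BRYY U=WBBO F=RWRR D=GGYG B=YOOB
After move 4 (U'): U=BOWB F=GWRR R=RWYY B=BROB L=YOOW
After move 5 (F): F=RGRW U=BOWO R=WWBY D=YRYG L=YGOG
After move 6 (R'): R=WYWB U=BOWB F=RORO D=YGYW B=GRRB
Query 1: R[3] = B
Query 2: L[0] = Y
Query 3: B[2] = R
Query 4: F[2] = R

Answer: B Y R R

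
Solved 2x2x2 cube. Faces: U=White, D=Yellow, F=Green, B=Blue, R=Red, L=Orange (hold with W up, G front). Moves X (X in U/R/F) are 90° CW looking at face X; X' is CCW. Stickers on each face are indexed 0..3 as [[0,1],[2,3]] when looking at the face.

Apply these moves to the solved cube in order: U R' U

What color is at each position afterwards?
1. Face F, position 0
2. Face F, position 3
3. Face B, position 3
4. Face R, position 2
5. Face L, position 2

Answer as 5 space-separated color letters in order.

After move 1 (U): U=WWWW F=RRGG R=BBRR B=OOBB L=GGOO
After move 2 (R'): R=BRBR U=WBWO F=RWGW D=YRYG B=YOYB
After move 3 (U): U=WWOB F=BRGW R=YOBR B=GGYB L=RWOO
Query 1: F[0] = B
Query 2: F[3] = W
Query 3: B[3] = B
Query 4: R[2] = B
Query 5: L[2] = O

Answer: B W B B O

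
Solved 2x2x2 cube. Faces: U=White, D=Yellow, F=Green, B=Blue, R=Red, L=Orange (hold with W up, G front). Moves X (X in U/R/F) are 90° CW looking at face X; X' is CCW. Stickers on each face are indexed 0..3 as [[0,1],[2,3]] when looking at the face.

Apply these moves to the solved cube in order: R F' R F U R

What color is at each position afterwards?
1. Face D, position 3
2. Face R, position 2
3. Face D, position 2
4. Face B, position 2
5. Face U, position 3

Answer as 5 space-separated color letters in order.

Answer: O R Y W O

Derivation:
After move 1 (R): R=RRRR U=WGWG F=GYGY D=YBYB B=WBWB
After move 2 (F'): F=YYGG U=WGRR R=BRYR D=OOYB L=OGOW
After move 3 (R): R=YBRR U=WYRG F=YOGB D=OWYW B=RBGB
After move 4 (F): F=GYBO U=WYWG R=RBGR D=RYYW L=OOOW
After move 5 (U): U=WWGY F=RBBO R=RBGR B=OOGB L=GYOW
After move 6 (R): R=GRRB U=WBGO F=RYBW D=RGYO B=YOWB
Query 1: D[3] = O
Query 2: R[2] = R
Query 3: D[2] = Y
Query 4: B[2] = W
Query 5: U[3] = O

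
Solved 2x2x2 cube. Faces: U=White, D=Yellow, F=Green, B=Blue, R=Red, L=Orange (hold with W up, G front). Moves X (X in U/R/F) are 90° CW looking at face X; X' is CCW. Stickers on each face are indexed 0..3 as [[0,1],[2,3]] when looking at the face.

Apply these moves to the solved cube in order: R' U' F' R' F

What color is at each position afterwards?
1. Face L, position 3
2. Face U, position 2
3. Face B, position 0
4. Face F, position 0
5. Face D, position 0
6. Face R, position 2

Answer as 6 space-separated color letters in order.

After move 1 (R'): R=RRRR U=WBWB F=GWGW D=YGYG B=YBYB
After move 2 (U'): U=BBWW F=OOGW R=GWRR B=RRYB L=YBOO
After move 3 (F'): F=OWOG U=BBGR R=GWYR D=BOYG L=YWOW
After move 4 (R'): R=WRGY U=BYGR F=OBOR D=BWYG B=GROB
After move 5 (F): F=OORB U=BYWW R=GRRY D=GWYG L=YBOW
Query 1: L[3] = W
Query 2: U[2] = W
Query 3: B[0] = G
Query 4: F[0] = O
Query 5: D[0] = G
Query 6: R[2] = R

Answer: W W G O G R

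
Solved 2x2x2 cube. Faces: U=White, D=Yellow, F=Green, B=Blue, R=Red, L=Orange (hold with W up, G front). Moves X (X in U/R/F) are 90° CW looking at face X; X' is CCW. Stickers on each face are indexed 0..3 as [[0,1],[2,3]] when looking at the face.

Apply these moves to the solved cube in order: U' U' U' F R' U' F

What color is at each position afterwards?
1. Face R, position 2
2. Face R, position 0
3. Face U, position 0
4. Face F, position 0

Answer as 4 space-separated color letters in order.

Answer: O W B G

Derivation:
After move 1 (U'): U=WWWW F=OOGG R=GGRR B=RRBB L=BBOO
After move 2 (U'): U=WWWW F=BBGG R=OORR B=GGBB L=RROO
After move 3 (U'): U=WWWW F=RRGG R=BBRR B=OOBB L=GGOO
After move 4 (F): F=GRGR U=WWOG R=WBWR D=RBYY L=GYOY
After move 5 (R'): R=BRWW U=WBOO F=GWGG D=RRYR B=YOBB
After move 6 (U'): U=BOWO F=GYGG R=GWWW B=BRBB L=YOOY
After move 7 (F): F=GGGY U=BOYO R=WWOW D=WGYR L=YROR
Query 1: R[2] = O
Query 2: R[0] = W
Query 3: U[0] = B
Query 4: F[0] = G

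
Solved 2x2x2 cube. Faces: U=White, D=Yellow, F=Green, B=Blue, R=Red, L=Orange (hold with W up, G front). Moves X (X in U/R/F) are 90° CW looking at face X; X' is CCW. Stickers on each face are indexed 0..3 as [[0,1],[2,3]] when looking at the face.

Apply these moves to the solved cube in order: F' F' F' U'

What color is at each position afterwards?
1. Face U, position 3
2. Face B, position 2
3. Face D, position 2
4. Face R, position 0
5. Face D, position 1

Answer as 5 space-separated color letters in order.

Answer: O B Y G R

Derivation:
After move 1 (F'): F=GGGG U=WWRR R=YRYR D=OOYY L=OWOW
After move 2 (F'): F=GGGG U=WWYY R=OROR D=WWYY L=OROR
After move 3 (F'): F=GGGG U=WWOO R=WRWR D=RRYY L=OYOY
After move 4 (U'): U=WOWO F=OYGG R=GGWR B=WRBB L=BBOY
Query 1: U[3] = O
Query 2: B[2] = B
Query 3: D[2] = Y
Query 4: R[0] = G
Query 5: D[1] = R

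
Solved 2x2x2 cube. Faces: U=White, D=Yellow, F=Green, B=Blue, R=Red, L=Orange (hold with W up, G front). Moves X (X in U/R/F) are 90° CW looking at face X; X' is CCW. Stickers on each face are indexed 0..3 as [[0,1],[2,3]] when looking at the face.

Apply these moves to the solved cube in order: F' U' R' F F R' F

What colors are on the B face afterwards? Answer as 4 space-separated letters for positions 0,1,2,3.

After move 1 (F'): F=GGGG U=WWRR R=YRYR D=OOYY L=OWOW
After move 2 (U'): U=WRWR F=OWGG R=GGYR B=YRBB L=BBOW
After move 3 (R'): R=GRGY U=WBWY F=ORGR D=OWYG B=YROB
After move 4 (F): F=GORR U=WBWB R=WRYY D=GGYG L=BOOW
After move 5 (F): F=RGRO U=WBWO R=WRBY D=YWYG L=BGOG
After move 6 (R'): R=RYWB U=WOWY F=RBRO D=YGYO B=GRWB
After move 7 (F): F=RROB U=WOGG R=WYYB D=WRYO L=BYOG
Query: B face = GRWB

Answer: G R W B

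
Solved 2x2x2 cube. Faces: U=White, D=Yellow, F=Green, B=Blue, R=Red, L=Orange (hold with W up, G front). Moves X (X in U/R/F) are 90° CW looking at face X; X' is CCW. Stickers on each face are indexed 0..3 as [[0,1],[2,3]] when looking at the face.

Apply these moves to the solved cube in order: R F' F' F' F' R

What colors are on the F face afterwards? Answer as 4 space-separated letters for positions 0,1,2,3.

Answer: G B G B

Derivation:
After move 1 (R): R=RRRR U=WGWG F=GYGY D=YBYB B=WBWB
After move 2 (F'): F=YYGG U=WGRR R=BRYR D=OOYB L=OGOW
After move 3 (F'): F=YGYG U=WGBY R=OROR D=GWYB L=OROR
After move 4 (F'): F=GGYY U=WGOO R=WRGR D=RRYB L=OYOB
After move 5 (F'): F=GYGY U=WGWG R=RRRR D=YBYB L=OOOO
After move 6 (R): R=RRRR U=WYWY F=GBGB D=YWYW B=GBGB
Query: F face = GBGB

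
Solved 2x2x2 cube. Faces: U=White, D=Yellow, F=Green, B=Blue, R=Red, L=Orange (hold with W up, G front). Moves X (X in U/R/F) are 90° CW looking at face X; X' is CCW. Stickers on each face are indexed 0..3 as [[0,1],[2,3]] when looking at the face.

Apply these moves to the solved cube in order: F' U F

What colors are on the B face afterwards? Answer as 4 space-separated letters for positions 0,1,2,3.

Answer: O W B B

Derivation:
After move 1 (F'): F=GGGG U=WWRR R=YRYR D=OOYY L=OWOW
After move 2 (U): U=RWRW F=YRGG R=BBYR B=OWBB L=GGOW
After move 3 (F): F=GYGR U=RWWG R=RBWR D=YBYY L=GOOO
Query: B face = OWBB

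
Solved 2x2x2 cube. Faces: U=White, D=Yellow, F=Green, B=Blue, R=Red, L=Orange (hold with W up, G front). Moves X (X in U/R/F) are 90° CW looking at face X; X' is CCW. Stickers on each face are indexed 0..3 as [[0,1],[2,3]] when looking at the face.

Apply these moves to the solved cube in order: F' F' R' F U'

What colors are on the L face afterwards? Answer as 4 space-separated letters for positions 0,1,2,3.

After move 1 (F'): F=GGGG U=WWRR R=YRYR D=OOYY L=OWOW
After move 2 (F'): F=GGGG U=WWYY R=OROR D=WWYY L=OROR
After move 3 (R'): R=RROO U=WBYB F=GWGY D=WGYG B=YBWB
After move 4 (F): F=GGYW U=WBRR R=YRBO D=ORYG L=OWOG
After move 5 (U'): U=BRWR F=OWYW R=GGBO B=YRWB L=YBOG
Query: L face = YBOG

Answer: Y B O G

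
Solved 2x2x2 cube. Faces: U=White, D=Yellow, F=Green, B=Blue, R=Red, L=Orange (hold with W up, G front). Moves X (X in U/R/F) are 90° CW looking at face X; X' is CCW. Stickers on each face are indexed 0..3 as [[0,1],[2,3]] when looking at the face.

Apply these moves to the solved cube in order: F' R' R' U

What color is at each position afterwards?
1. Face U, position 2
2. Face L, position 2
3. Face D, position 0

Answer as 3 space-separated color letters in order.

After move 1 (F'): F=GGGG U=WWRR R=YRYR D=OOYY L=OWOW
After move 2 (R'): R=RRYY U=WBRB F=GWGR D=OGYG B=YBOB
After move 3 (R'): R=RYRY U=WORY F=GBGB D=OWYR B=GBGB
After move 4 (U): U=RWYO F=RYGB R=GBRY B=OWGB L=GBOW
Query 1: U[2] = Y
Query 2: L[2] = O
Query 3: D[0] = O

Answer: Y O O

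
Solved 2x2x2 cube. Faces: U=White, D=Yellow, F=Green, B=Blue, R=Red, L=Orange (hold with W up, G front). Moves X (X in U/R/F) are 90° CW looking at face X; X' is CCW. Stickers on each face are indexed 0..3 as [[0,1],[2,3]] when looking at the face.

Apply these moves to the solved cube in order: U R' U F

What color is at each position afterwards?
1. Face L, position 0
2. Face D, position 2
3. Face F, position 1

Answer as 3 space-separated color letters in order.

After move 1 (U): U=WWWW F=RRGG R=BBRR B=OOBB L=GGOO
After move 2 (R'): R=BRBR U=WBWO F=RWGW D=YRYG B=YOYB
After move 3 (U): U=WWOB F=BRGW R=YOBR B=GGYB L=RWOO
After move 4 (F): F=GBWR U=WWOW R=OOBR D=BYYG L=RYOR
Query 1: L[0] = R
Query 2: D[2] = Y
Query 3: F[1] = B

Answer: R Y B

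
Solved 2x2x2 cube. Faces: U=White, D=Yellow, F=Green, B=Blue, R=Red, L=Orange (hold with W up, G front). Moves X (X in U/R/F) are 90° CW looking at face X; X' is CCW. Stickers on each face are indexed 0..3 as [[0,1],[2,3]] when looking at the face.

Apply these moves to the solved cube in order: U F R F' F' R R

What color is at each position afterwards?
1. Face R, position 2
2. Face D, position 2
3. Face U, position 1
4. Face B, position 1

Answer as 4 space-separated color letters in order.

Answer: W Y O O

Derivation:
After move 1 (U): U=WWWW F=RRGG R=BBRR B=OOBB L=GGOO
After move 2 (F): F=GRGR U=WWOG R=WBWR D=RBYY L=GYOY
After move 3 (R): R=WWRB U=WROR F=GBGY D=RBYO B=GOWB
After move 4 (F'): F=BYGG U=WRWR R=BWRB D=YYYO L=GROO
After move 5 (F'): F=YGBG U=WRBR R=YWYB D=ROYO L=GROW
After move 6 (R): R=YYBW U=WGBG F=YOBO D=RWYG B=RORB
After move 7 (R): R=BYWY U=WOBO F=YWBG D=RRYR B=GOGB
Query 1: R[2] = W
Query 2: D[2] = Y
Query 3: U[1] = O
Query 4: B[1] = O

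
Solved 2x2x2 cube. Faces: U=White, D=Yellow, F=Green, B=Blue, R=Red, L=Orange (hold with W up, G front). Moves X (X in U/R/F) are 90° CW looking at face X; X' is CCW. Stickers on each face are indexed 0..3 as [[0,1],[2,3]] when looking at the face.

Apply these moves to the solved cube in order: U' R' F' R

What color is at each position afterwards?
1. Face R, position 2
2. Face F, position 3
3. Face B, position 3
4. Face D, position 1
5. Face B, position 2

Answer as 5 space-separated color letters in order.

After move 1 (U'): U=WWWW F=OOGG R=GGRR B=RRBB L=BBOO
After move 2 (R'): R=GRGR U=WBWR F=OWGW D=YOYG B=YRYB
After move 3 (F'): F=WWOG U=WBGG R=ORYR D=BOYG L=BROW
After move 4 (R): R=YORR U=WWGG F=WOOG D=BYYY B=GRBB
Query 1: R[2] = R
Query 2: F[3] = G
Query 3: B[3] = B
Query 4: D[1] = Y
Query 5: B[2] = B

Answer: R G B Y B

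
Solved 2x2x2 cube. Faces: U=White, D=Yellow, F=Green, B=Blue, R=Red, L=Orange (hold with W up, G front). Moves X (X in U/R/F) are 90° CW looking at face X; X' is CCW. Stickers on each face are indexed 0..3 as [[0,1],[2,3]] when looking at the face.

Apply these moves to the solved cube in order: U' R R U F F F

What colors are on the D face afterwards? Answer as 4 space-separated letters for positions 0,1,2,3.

After move 1 (U'): U=WWWW F=OOGG R=GGRR B=RRBB L=BBOO
After move 2 (R): R=RGRG U=WOWG F=OYGY D=YBYR B=WRWB
After move 3 (R): R=RRGG U=WYWY F=OBGR D=YWYW B=GROB
After move 4 (U): U=WWYY F=RRGR R=GRGG B=BBOB L=OBOO
After move 5 (F): F=GRRR U=WWOB R=YRYG D=GGYW L=OYOW
After move 6 (F): F=RGRR U=WWWY R=ORBG D=YYYW L=OGOG
After move 7 (F): F=RRRG U=WWGG R=WRYG D=BOYW L=OYOY
Query: D face = BOYW

Answer: B O Y W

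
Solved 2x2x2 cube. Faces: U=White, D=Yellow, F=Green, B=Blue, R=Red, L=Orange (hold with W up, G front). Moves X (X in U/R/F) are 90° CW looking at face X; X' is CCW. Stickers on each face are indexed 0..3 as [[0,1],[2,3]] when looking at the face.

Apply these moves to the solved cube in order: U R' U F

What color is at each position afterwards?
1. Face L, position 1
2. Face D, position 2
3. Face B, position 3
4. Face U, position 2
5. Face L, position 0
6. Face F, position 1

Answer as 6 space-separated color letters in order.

After move 1 (U): U=WWWW F=RRGG R=BBRR B=OOBB L=GGOO
After move 2 (R'): R=BRBR U=WBWO F=RWGW D=YRYG B=YOYB
After move 3 (U): U=WWOB F=BRGW R=YOBR B=GGYB L=RWOO
After move 4 (F): F=GBWR U=WWOW R=OOBR D=BYYG L=RYOR
Query 1: L[1] = Y
Query 2: D[2] = Y
Query 3: B[3] = B
Query 4: U[2] = O
Query 5: L[0] = R
Query 6: F[1] = B

Answer: Y Y B O R B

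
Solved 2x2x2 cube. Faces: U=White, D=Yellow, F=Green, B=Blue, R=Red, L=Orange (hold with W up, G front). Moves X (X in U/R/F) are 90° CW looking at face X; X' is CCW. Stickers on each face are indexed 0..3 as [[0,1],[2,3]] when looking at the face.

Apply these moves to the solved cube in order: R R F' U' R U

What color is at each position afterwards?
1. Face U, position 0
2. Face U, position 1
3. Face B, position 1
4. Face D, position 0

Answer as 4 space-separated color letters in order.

Answer: W Y B O

Derivation:
After move 1 (R): R=RRRR U=WGWG F=GYGY D=YBYB B=WBWB
After move 2 (R): R=RRRR U=WYWY F=GBGB D=YWYW B=GBGB
After move 3 (F'): F=BBGG U=WYRR R=WRYR D=OOYW L=OYOW
After move 4 (U'): U=YRWR F=OYGG R=BBYR B=WRGB L=GBOW
After move 5 (R): R=YBRB U=YYWG F=OOGW D=OGYW B=RRRB
After move 6 (U): U=WYGY F=YBGW R=RRRB B=GBRB L=OOOW
Query 1: U[0] = W
Query 2: U[1] = Y
Query 3: B[1] = B
Query 4: D[0] = O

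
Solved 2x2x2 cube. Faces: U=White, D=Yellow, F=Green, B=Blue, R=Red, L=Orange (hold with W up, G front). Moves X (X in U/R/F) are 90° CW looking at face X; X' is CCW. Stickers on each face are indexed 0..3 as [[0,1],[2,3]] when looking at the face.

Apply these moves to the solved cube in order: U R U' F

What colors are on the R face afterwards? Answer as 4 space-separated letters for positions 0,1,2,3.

Answer: W Y W B

Derivation:
After move 1 (U): U=WWWW F=RRGG R=BBRR B=OOBB L=GGOO
After move 2 (R): R=RBRB U=WRWG F=RYGY D=YBYO B=WOWB
After move 3 (U'): U=RGWW F=GGGY R=RYRB B=RBWB L=WOOO
After move 4 (F): F=GGYG U=RGOO R=WYWB D=RRYO L=WYOB
Query: R face = WYWB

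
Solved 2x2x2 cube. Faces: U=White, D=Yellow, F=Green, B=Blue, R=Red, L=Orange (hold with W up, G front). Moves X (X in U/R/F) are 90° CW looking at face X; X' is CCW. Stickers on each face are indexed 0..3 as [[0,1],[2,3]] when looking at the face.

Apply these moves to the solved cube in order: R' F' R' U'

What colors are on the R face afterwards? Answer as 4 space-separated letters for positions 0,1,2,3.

After move 1 (R'): R=RRRR U=WBWB F=GWGW D=YGYG B=YBYB
After move 2 (F'): F=WWGG U=WBRR R=GRYR D=OOYG L=OBOW
After move 3 (R'): R=RRGY U=WYRY F=WBGR D=OWYG B=GBOB
After move 4 (U'): U=YYWR F=OBGR R=WBGY B=RROB L=GBOW
Query: R face = WBGY

Answer: W B G Y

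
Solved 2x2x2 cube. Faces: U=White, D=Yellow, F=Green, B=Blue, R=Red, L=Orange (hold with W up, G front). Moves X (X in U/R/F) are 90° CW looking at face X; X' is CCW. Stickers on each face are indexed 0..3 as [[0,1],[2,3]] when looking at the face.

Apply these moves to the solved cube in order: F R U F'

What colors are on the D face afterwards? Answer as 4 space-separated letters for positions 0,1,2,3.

Answer: R Y Y B

Derivation:
After move 1 (F): F=GGGG U=WWOO R=WRWR D=RRYY L=OYOY
After move 2 (R): R=WWRR U=WGOG F=GRGY D=RBYB B=OBWB
After move 3 (U): U=OWGG F=WWGY R=OBRR B=OYWB L=GROY
After move 4 (F'): F=WYWG U=OWOR R=BBRR D=RYYB L=GGOG
Query: D face = RYYB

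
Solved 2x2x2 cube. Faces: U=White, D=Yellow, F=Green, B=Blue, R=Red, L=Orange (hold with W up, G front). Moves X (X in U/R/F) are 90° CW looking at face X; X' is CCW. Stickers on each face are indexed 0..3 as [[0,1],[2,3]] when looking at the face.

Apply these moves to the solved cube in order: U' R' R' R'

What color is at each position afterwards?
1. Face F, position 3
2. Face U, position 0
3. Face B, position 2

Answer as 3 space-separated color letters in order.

After move 1 (U'): U=WWWW F=OOGG R=GGRR B=RRBB L=BBOO
After move 2 (R'): R=GRGR U=WBWR F=OWGW D=YOYG B=YRYB
After move 3 (R'): R=RRGG U=WYWY F=OBGR D=YWYW B=GROB
After move 4 (R'): R=RGRG U=WOWG F=OYGY D=YBYR B=WRWB
Query 1: F[3] = Y
Query 2: U[0] = W
Query 3: B[2] = W

Answer: Y W W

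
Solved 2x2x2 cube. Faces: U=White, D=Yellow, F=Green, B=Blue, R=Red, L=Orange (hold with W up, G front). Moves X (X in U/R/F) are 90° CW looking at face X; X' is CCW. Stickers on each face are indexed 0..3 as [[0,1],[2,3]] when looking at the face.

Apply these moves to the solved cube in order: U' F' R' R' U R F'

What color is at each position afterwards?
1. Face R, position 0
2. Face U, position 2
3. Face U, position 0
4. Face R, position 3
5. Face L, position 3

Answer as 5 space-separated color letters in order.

Answer: G G G R Y

Derivation:
After move 1 (U'): U=WWWW F=OOGG R=GGRR B=RRBB L=BBOO
After move 2 (F'): F=OGOG U=WWGR R=YGYR D=BOYY L=BWOW
After move 3 (R'): R=GRYY U=WBGR F=OWOR D=BGYG B=YROB
After move 4 (R'): R=RYGY U=WOGY F=OBOR D=BWYR B=GRGB
After move 5 (U): U=GWYO F=RYOR R=GRGY B=BWGB L=OBOW
After move 6 (R): R=GGYR U=GYYR F=RWOR D=BGYB B=OWWB
After move 7 (F'): F=WRRO U=GYGY R=GGBR D=BWYB L=OROY
Query 1: R[0] = G
Query 2: U[2] = G
Query 3: U[0] = G
Query 4: R[3] = R
Query 5: L[3] = Y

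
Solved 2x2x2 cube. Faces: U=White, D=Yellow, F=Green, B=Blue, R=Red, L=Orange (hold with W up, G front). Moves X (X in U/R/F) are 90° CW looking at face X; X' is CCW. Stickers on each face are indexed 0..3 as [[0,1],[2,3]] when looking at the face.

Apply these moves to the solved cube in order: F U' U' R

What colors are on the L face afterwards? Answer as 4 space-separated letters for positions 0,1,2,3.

Answer: W R O Y

Derivation:
After move 1 (F): F=GGGG U=WWOO R=WRWR D=RRYY L=OYOY
After move 2 (U'): U=WOWO F=OYGG R=GGWR B=WRBB L=BBOY
After move 3 (U'): U=OOWW F=BBGG R=OYWR B=GGBB L=WROY
After move 4 (R): R=WORY U=OBWG F=BRGY D=RBYG B=WGOB
Query: L face = WROY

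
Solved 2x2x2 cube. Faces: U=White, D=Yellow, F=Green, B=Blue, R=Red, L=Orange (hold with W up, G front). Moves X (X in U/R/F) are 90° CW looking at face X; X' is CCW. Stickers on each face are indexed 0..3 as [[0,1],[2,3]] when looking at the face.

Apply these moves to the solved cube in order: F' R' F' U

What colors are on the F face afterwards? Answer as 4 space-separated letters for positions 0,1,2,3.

After move 1 (F'): F=GGGG U=WWRR R=YRYR D=OOYY L=OWOW
After move 2 (R'): R=RRYY U=WBRB F=GWGR D=OGYG B=YBOB
After move 3 (F'): F=WRGG U=WBRY R=GROY D=WWYG L=OBOR
After move 4 (U): U=RWYB F=GRGG R=YBOY B=OBOB L=WROR
Query: F face = GRGG

Answer: G R G G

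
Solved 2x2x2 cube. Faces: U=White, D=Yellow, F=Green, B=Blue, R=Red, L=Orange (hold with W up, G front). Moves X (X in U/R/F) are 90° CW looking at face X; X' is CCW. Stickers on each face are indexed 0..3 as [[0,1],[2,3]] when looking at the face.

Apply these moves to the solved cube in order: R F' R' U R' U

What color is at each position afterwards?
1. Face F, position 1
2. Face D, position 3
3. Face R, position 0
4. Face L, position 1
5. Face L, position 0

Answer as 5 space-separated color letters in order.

Answer: Y R G W R

Derivation:
After move 1 (R): R=RRRR U=WGWG F=GYGY D=YBYB B=WBWB
After move 2 (F'): F=YYGG U=WGRR R=BRYR D=OOYB L=OGOW
After move 3 (R'): R=RRBY U=WWRW F=YGGR D=OYYG B=BBOB
After move 4 (U): U=RWWW F=RRGR R=BBBY B=OGOB L=YGOW
After move 5 (R'): R=BYBB U=ROWO F=RWGW D=ORYR B=GGYB
After move 6 (U): U=WROO F=BYGW R=GGBB B=YGYB L=RWOW
Query 1: F[1] = Y
Query 2: D[3] = R
Query 3: R[0] = G
Query 4: L[1] = W
Query 5: L[0] = R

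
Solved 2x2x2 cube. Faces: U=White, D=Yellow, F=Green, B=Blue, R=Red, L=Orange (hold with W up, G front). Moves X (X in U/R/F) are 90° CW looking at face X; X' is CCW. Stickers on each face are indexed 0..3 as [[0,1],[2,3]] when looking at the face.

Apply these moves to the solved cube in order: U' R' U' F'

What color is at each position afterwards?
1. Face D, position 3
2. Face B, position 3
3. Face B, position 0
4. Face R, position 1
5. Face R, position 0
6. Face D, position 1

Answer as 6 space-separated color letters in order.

After move 1 (U'): U=WWWW F=OOGG R=GGRR B=RRBB L=BBOO
After move 2 (R'): R=GRGR U=WBWR F=OWGW D=YOYG B=YRYB
After move 3 (U'): U=BRWW F=BBGW R=OWGR B=GRYB L=YROO
After move 4 (F'): F=BWBG U=BROG R=OWYR D=ROYG L=YWOW
Query 1: D[3] = G
Query 2: B[3] = B
Query 3: B[0] = G
Query 4: R[1] = W
Query 5: R[0] = O
Query 6: D[1] = O

Answer: G B G W O O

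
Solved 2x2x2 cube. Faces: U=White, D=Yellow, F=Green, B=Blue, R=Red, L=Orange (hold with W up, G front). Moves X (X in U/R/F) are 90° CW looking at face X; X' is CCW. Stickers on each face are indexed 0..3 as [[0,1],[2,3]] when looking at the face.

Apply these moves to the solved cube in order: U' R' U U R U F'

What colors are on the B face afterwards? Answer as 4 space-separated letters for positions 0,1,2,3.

After move 1 (U'): U=WWWW F=OOGG R=GGRR B=RRBB L=BBOO
After move 2 (R'): R=GRGR U=WBWR F=OWGW D=YOYG B=YRYB
After move 3 (U): U=WWRB F=GRGW R=YRGR B=BBYB L=OWOO
After move 4 (U): U=RWBW F=YRGW R=BBGR B=OWYB L=GROO
After move 5 (R): R=GBRB U=RRBW F=YOGG D=YYYO B=WWWB
After move 6 (U): U=BRWR F=GBGG R=WWRB B=GRWB L=YOOO
After move 7 (F'): F=BGGG U=BRWR R=YWYB D=OOYO L=YROW
Query: B face = GRWB

Answer: G R W B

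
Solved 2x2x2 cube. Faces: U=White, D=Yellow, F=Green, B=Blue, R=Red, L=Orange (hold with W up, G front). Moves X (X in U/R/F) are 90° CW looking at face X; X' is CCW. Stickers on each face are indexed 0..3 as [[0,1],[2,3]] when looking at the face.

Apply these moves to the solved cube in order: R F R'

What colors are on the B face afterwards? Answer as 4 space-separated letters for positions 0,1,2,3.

After move 1 (R): R=RRRR U=WGWG F=GYGY D=YBYB B=WBWB
After move 2 (F): F=GGYY U=WGOO R=WRGR D=RRYB L=OYOB
After move 3 (R'): R=RRWG U=WWOW F=GGYO D=RGYY B=BBRB
Query: B face = BBRB

Answer: B B R B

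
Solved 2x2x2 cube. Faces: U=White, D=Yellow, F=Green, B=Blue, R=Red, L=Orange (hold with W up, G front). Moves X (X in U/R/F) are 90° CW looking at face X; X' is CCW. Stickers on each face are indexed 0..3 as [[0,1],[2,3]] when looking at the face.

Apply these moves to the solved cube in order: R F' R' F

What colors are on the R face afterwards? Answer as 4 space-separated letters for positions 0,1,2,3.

Answer: R R W Y

Derivation:
After move 1 (R): R=RRRR U=WGWG F=GYGY D=YBYB B=WBWB
After move 2 (F'): F=YYGG U=WGRR R=BRYR D=OOYB L=OGOW
After move 3 (R'): R=RRBY U=WWRW F=YGGR D=OYYG B=BBOB
After move 4 (F): F=GYRG U=WWWG R=RRWY D=BRYG L=OOOY
Query: R face = RRWY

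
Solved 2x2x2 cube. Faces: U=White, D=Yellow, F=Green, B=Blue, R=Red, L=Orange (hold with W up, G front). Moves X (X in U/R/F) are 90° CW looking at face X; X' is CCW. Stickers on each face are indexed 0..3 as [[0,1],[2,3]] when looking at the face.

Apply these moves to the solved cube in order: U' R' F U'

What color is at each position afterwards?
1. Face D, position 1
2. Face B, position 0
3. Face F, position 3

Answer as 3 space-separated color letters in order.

After move 1 (U'): U=WWWW F=OOGG R=GGRR B=RRBB L=BBOO
After move 2 (R'): R=GRGR U=WBWR F=OWGW D=YOYG B=YRYB
After move 3 (F): F=GOWW U=WBOB R=WRRR D=GGYG L=BYOO
After move 4 (U'): U=BBWO F=BYWW R=GORR B=WRYB L=YROO
Query 1: D[1] = G
Query 2: B[0] = W
Query 3: F[3] = W

Answer: G W W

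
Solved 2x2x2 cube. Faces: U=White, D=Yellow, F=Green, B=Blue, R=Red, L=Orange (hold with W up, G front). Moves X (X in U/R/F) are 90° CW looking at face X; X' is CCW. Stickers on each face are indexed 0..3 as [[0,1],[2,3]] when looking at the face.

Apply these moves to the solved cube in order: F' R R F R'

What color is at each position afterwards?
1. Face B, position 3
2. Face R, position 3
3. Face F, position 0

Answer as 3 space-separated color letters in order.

Answer: B Y G

Derivation:
After move 1 (F'): F=GGGG U=WWRR R=YRYR D=OOYY L=OWOW
After move 2 (R): R=YYRR U=WGRG F=GOGY D=OBYB B=RBWB
After move 3 (R): R=RYRY U=WORY F=GBGB D=OWYR B=GBGB
After move 4 (F): F=GGBB U=WOWW R=RYYY D=RRYR L=OOOW
After move 5 (R'): R=YYRY U=WGWG F=GOBW D=RGYB B=RBRB
Query 1: B[3] = B
Query 2: R[3] = Y
Query 3: F[0] = G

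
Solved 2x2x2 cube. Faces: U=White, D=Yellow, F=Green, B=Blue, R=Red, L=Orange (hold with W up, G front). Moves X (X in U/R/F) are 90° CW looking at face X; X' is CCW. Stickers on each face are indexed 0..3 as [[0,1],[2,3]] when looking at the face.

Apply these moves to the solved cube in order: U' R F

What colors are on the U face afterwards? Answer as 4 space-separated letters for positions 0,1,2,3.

After move 1 (U'): U=WWWW F=OOGG R=GGRR B=RRBB L=BBOO
After move 2 (R): R=RGRG U=WOWG F=OYGY D=YBYR B=WRWB
After move 3 (F): F=GOYY U=WOOB R=WGGG D=RRYR L=BYOB
Query: U face = WOOB

Answer: W O O B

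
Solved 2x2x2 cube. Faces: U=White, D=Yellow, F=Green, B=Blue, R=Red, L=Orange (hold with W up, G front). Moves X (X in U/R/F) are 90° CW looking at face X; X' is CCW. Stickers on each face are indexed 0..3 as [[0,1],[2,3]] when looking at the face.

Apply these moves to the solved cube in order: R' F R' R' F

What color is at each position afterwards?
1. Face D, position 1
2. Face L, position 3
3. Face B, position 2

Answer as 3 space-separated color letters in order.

After move 1 (R'): R=RRRR U=WBWB F=GWGW D=YGYG B=YBYB
After move 2 (F): F=GGWW U=WBOO R=WRBR D=RRYG L=OYOG
After move 3 (R'): R=RRWB U=WYOY F=GBWO D=RGYW B=GBRB
After move 4 (R'): R=RBRW U=WROG F=GYWY D=RBYO B=WBGB
After move 5 (F): F=WGYY U=WRGY R=OBGW D=RRYO L=OROB
Query 1: D[1] = R
Query 2: L[3] = B
Query 3: B[2] = G

Answer: R B G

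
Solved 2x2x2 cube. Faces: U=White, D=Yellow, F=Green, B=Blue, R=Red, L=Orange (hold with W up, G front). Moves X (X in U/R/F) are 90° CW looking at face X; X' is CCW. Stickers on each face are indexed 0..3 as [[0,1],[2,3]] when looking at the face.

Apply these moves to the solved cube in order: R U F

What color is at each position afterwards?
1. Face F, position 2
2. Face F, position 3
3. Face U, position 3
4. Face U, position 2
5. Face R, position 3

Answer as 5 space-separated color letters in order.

Answer: Y R Y O R

Derivation:
After move 1 (R): R=RRRR U=WGWG F=GYGY D=YBYB B=WBWB
After move 2 (U): U=WWGG F=RRGY R=WBRR B=OOWB L=GYOO
After move 3 (F): F=GRYR U=WWOY R=GBGR D=RWYB L=GYOB
Query 1: F[2] = Y
Query 2: F[3] = R
Query 3: U[3] = Y
Query 4: U[2] = O
Query 5: R[3] = R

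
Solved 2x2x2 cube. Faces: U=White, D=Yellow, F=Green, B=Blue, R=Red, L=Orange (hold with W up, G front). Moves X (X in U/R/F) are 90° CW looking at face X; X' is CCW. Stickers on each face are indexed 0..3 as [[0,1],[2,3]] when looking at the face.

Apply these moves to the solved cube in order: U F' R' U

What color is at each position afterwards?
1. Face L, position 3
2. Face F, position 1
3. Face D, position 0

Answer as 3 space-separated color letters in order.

Answer: W R G

Derivation:
After move 1 (U): U=WWWW F=RRGG R=BBRR B=OOBB L=GGOO
After move 2 (F'): F=RGRG U=WWBR R=YBYR D=GOYY L=GWOW
After move 3 (R'): R=BRYY U=WBBO F=RWRR D=GGYG B=YOOB
After move 4 (U): U=BWOB F=BRRR R=YOYY B=GWOB L=RWOW
Query 1: L[3] = W
Query 2: F[1] = R
Query 3: D[0] = G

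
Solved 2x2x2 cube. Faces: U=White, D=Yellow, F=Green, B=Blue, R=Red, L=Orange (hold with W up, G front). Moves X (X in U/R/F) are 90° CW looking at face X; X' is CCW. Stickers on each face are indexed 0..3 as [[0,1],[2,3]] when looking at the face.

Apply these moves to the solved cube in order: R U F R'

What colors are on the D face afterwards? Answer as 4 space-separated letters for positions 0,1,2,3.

Answer: R R Y R

Derivation:
After move 1 (R): R=RRRR U=WGWG F=GYGY D=YBYB B=WBWB
After move 2 (U): U=WWGG F=RRGY R=WBRR B=OOWB L=GYOO
After move 3 (F): F=GRYR U=WWOY R=GBGR D=RWYB L=GYOB
After move 4 (R'): R=BRGG U=WWOO F=GWYY D=RRYR B=BOWB
Query: D face = RRYR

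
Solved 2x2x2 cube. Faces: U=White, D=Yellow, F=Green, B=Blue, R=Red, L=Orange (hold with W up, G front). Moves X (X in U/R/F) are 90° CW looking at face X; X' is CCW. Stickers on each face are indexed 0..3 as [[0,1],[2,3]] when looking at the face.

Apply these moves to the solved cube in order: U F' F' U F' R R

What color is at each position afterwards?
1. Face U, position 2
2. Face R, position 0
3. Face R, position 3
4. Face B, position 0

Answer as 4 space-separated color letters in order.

Answer: O R W R

Derivation:
After move 1 (U): U=WWWW F=RRGG R=BBRR B=OOBB L=GGOO
After move 2 (F'): F=RGRG U=WWBR R=YBYR D=GOYY L=GWOW
After move 3 (F'): F=GGRR U=WWYY R=OBGR D=WWYY L=GROB
After move 4 (U): U=YWYW F=OBRR R=OOGR B=GRBB L=GGOB
After move 5 (F'): F=BROR U=YWOG R=WOWR D=GBYY L=GWOY
After move 6 (R): R=WWRO U=YROR F=BBOY D=GBYG B=GRWB
After move 7 (R): R=RWOW U=YBOY F=BBOG D=GWYG B=RRRB
Query 1: U[2] = O
Query 2: R[0] = R
Query 3: R[3] = W
Query 4: B[0] = R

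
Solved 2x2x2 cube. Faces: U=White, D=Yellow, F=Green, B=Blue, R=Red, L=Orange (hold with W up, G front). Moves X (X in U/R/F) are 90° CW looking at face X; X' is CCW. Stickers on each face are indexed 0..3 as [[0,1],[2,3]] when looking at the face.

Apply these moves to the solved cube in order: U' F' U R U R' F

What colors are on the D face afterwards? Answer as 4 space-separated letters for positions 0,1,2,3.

After move 1 (U'): U=WWWW F=OOGG R=GGRR B=RRBB L=BBOO
After move 2 (F'): F=OGOG U=WWGR R=YGYR D=BOYY L=BWOW
After move 3 (U): U=GWRW F=YGOG R=RRYR B=BWBB L=OGOW
After move 4 (R): R=YRRR U=GGRG F=YOOY D=BBYB B=WWWB
After move 5 (U): U=RGGG F=YROY R=WWRR B=OGWB L=YOOW
After move 6 (R'): R=WRWR U=RWGO F=YGOG D=BRYY B=BGBB
After move 7 (F): F=OYGG U=RWWO R=GROR D=WWYY L=YBOR
Query: D face = WWYY

Answer: W W Y Y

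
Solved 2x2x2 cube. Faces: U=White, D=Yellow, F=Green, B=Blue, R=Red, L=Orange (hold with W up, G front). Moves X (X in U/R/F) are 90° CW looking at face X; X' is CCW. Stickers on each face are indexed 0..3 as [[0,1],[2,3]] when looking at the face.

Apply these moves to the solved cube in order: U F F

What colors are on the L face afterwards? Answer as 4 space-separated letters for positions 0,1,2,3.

After move 1 (U): U=WWWW F=RRGG R=BBRR B=OOBB L=GGOO
After move 2 (F): F=GRGR U=WWOG R=WBWR D=RBYY L=GYOY
After move 3 (F): F=GGRR U=WWYY R=OBGR D=WWYY L=GROB
Query: L face = GROB

Answer: G R O B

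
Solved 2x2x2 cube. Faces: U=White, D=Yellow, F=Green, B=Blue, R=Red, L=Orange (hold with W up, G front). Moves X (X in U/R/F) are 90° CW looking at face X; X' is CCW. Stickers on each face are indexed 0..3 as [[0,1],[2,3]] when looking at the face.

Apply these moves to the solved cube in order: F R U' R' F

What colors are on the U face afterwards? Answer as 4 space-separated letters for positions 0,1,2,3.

After move 1 (F): F=GGGG U=WWOO R=WRWR D=RRYY L=OYOY
After move 2 (R): R=WWRR U=WGOG F=GRGY D=RBYB B=OBWB
After move 3 (U'): U=GGWO F=OYGY R=GRRR B=WWWB L=OBOY
After move 4 (R'): R=RRGR U=GWWW F=OGGO D=RYYY B=BWBB
After move 5 (F): F=GOOG U=GWYB R=WRWR D=GRYY L=OROY
Query: U face = GWYB

Answer: G W Y B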